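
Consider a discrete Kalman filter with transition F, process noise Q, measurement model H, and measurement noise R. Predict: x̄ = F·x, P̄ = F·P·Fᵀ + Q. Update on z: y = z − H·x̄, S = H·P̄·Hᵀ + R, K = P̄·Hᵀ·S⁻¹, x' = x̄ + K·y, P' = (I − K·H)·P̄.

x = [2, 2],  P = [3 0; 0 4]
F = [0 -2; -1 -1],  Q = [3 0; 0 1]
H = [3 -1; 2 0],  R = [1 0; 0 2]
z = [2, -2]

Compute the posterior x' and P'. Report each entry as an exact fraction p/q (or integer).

x' = [-126/173, -676/173]
P' = [107/346 136/173; 136/173 488/173]

x̄ = F·x = [-4, -4]
P̄ = F·P·Fᵀ + Q = [19 8; 8 8]
y = z − H·x̄ = [10, 6]
S = H·P̄·Hᵀ + R = [132 98; 98 78]
K = P̄·Hᵀ·S⁻¹ = [49/346 107/346; -80/173 136/173]
x' = x̄ + K·y = [-126/173, -676/173]
P' = (I − K·H)·P̄ = [107/346 136/173; 136/173 488/173]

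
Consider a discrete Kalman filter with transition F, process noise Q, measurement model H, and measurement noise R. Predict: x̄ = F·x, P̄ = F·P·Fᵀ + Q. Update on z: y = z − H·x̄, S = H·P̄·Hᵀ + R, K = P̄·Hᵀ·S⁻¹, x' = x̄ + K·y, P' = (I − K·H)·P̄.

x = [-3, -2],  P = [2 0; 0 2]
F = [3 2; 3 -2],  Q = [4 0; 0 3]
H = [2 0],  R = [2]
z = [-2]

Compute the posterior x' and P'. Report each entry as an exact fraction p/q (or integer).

x' = [-73/61, -65/61]
P' = [30/61 10/61; 10/61 1569/61]

x̄ = F·x = [-13, -5]
P̄ = F·P·Fᵀ + Q = [30 10; 10 29]
y = z − H·x̄ = [24]
S = H·P̄·Hᵀ + R = [122]
K = P̄·Hᵀ·S⁻¹ = [30/61; 10/61]
x' = x̄ + K·y = [-73/61, -65/61]
P' = (I − K·H)·P̄ = [30/61 10/61; 10/61 1569/61]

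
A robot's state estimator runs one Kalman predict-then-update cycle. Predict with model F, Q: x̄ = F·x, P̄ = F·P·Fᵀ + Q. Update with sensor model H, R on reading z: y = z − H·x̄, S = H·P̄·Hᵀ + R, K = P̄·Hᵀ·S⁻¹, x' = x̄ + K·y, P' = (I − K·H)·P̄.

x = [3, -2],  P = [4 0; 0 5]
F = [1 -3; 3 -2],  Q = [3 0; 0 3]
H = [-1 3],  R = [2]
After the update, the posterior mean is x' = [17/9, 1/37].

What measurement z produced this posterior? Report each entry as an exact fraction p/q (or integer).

z = [-2]

x̄ = F·x = [9, 13]
P̄ = F·P·Fᵀ + Q = [52 42; 42 59]
S = H·P̄·Hᵀ + R = [333]
K = P̄·Hᵀ·S⁻¹ = [2/9; 15/37]
x' − x̄ = [-64/9, -480/37] = K·y
y = (KᵀK)⁻¹·Kᵀ·(x' − x̄) = [-32]
z = y + H·x̄ = [-32] + [30] = [-2]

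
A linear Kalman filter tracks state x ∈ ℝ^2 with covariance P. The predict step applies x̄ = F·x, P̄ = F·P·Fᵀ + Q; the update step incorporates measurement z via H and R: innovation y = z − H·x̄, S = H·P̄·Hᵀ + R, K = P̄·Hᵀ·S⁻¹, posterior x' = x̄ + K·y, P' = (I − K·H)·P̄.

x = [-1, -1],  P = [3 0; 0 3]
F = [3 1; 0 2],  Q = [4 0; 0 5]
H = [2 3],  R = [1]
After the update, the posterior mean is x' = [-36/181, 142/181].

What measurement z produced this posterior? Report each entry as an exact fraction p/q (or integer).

z = [2]

x̄ = F·x = [-4, -2]
P̄ = F·P·Fᵀ + Q = [34 6; 6 17]
S = H·P̄·Hᵀ + R = [362]
K = P̄·Hᵀ·S⁻¹ = [43/181; 63/362]
x' − x̄ = [688/181, 504/181] = K·y
y = (KᵀK)⁻¹·Kᵀ·(x' − x̄) = [16]
z = y + H·x̄ = [16] + [-14] = [2]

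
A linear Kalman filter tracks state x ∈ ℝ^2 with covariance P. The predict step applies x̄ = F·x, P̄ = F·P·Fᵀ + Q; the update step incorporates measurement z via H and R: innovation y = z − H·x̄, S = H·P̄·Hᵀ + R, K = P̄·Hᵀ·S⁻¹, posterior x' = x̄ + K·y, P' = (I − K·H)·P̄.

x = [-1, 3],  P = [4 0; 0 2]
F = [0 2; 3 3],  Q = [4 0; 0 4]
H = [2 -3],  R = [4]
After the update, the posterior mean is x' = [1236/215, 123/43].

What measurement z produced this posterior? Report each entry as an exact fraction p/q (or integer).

z = [3]

x̄ = F·x = [6, 6]
P̄ = F·P·Fᵀ + Q = [12 12; 12 58]
S = H·P̄·Hᵀ + R = [430]
K = P̄·Hᵀ·S⁻¹ = [-6/215; -15/43]
x' − x̄ = [-54/215, -135/43] = K·y
y = (KᵀK)⁻¹·Kᵀ·(x' − x̄) = [9]
z = y + H·x̄ = [9] + [-6] = [3]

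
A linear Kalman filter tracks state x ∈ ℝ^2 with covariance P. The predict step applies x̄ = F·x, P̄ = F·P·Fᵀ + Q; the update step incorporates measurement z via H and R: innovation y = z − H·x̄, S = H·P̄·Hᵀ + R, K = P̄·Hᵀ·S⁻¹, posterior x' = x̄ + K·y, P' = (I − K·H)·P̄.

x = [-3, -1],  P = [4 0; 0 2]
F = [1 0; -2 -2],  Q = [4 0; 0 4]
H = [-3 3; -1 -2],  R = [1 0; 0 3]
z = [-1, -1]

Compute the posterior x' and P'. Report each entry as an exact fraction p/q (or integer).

x̄ = F·x = [-3, 8]
P̄ = F·P·Fᵀ + Q = [8 -8; -8 28]
y = z − H·x̄ = [-34, 12]
S = H·P̄·Hᵀ + R = [469 -168; -168 91]
K = P̄·Hᵀ·S⁻¹ = [-432/2065 -88/295; 36/295 -624/2065]
x' = x̄ + K·y = [1101/2065, 464/2065]
P' = (I − K·H)·P̄ = [712/2065 568/2065; 568/2065 652/2065]

x' = [1101/2065, 464/2065]
P' = [712/2065 568/2065; 568/2065 652/2065]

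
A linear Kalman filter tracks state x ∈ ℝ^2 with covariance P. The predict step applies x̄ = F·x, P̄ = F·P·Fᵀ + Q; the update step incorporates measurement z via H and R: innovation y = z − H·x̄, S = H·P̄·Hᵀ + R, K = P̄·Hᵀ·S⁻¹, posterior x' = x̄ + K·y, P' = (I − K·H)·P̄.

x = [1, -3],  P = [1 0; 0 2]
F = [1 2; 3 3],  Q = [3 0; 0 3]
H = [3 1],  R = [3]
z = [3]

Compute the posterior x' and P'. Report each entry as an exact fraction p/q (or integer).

x' = [23/77, 138/77]
P' = [57/77 -120/77; -120/77 435/77]

x̄ = F·x = [-5, -6]
P̄ = F·P·Fᵀ + Q = [12 15; 15 30]
y = z − H·x̄ = [24]
S = H·P̄·Hᵀ + R = [231]
K = P̄·Hᵀ·S⁻¹ = [17/77; 25/77]
x' = x̄ + K·y = [23/77, 138/77]
P' = (I − K·H)·P̄ = [57/77 -120/77; -120/77 435/77]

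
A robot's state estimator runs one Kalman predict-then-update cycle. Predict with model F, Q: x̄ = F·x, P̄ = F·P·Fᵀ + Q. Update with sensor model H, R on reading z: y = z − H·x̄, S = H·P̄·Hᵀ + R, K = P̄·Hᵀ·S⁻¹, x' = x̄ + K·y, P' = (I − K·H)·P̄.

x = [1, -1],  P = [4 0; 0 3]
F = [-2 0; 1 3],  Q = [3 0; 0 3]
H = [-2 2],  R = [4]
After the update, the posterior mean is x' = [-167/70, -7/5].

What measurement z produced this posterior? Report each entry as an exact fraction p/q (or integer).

x̄ = F·x = [-2, -2]
P̄ = F·P·Fᵀ + Q = [19 -8; -8 34]
S = H·P̄·Hᵀ + R = [280]
K = P̄·Hᵀ·S⁻¹ = [-27/140; 3/10]
x' − x̄ = [-27/70, 3/5] = K·y
y = (KᵀK)⁻¹·Kᵀ·(x' − x̄) = [2]
z = y + H·x̄ = [2] + [0] = [2]

z = [2]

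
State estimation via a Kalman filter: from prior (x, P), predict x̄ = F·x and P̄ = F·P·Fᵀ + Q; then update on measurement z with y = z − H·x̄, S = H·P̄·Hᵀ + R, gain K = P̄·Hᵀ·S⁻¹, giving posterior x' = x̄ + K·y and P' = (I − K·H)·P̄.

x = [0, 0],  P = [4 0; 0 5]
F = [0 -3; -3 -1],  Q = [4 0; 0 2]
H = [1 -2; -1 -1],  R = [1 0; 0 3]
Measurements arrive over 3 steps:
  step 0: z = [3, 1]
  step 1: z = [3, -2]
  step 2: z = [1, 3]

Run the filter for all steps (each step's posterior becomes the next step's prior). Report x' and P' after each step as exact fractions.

step 0: x' = [5753/17546, -751/566], P' = [24613/17546 305/566; 305/566 247/566]
step 1: x' = [26844402/10306769, -2446484/10306769], P' = [24846059/20613538 4859939/10306769; 4859939/10306769 4239766/10306769]
step 2: x' = [-22234531030/21301479953, -26358058835/21301479953], P' = [25642012096/21301479953 10017868754/21301479953; 10017868754/21301479953 8738214229/21301479953]

step 0: x̄ = F·x = [0, 0]
step 0: P̄ = F·P·Fᵀ + Q = [49 15; 15 43]
step 0: y = z − H·x̄ = [3, 1]
step 0: S = H·P̄·Hᵀ + R = [162 52; 52 125]
step 0: K = P̄·Hᵀ·S⁻¹ = [5703/17546 -5678/8773; -189/566 -92/283]
step 0: x' = x̄ + K·y = [5753/17546, -751/566]
step 0: P' = (I − K·H)·P̄ = [24613/17546 305/566; 305/566 247/566]
step 1: x̄ = F·x = [2253/566, 3011/8773]
step 1: P̄ = F·P·Fᵀ + Q = [4487/566 1743/283; 1743/283 160498/8773]
step 1: y = z − H·x̄ = [-5161/17546, 40773/17546]
step 1: S = H·P̄·Hᵀ + R = [1008363/17546 610961/17546; 610961/17546 728863/17546]
step 1: K = P̄·Hᵀ·S⁻¹ = [5406303/20613538 -11521979/20613538; -3619593/10306769 -3033235/10306769]
step 1: x' = x̄ + K·y = [26844402/10306769, -2446484/10306769]
step 1: P' = (I − K·H)·P̄ = [24846059/20613538 4859939/10306769; 4859939/10306769 4239766/10306769]
step 2: x̄ = F·x = [7339452/10306769, -78086722/10306769]
step 2: P̄ = F·P·Fᵀ + Q = [79384970/10306769 56458749/10306769; 56458749/10306769 331640407/20613538]
step 2: y = z − H·x̄ = [-153206127/10306769, -3620633/936979]
step 2: S = H·P̄·Hᵀ + R = [527137557/10306769 28064926/936979; 28064926/936979 70735087/1873958]
step 2: K = P̄·Hᵀ·S⁻¹ = [5606274588/21301479953 -11886626950/21301479953; -7458559704/21301479953 -6252027661/21301479953]
step 2: x' = x̄ + K·y = [-22234531030/21301479953, -26358058835/21301479953]
step 2: P' = (I − K·H)·P̄ = [25642012096/21301479953 10017868754/21301479953; 10017868754/21301479953 8738214229/21301479953]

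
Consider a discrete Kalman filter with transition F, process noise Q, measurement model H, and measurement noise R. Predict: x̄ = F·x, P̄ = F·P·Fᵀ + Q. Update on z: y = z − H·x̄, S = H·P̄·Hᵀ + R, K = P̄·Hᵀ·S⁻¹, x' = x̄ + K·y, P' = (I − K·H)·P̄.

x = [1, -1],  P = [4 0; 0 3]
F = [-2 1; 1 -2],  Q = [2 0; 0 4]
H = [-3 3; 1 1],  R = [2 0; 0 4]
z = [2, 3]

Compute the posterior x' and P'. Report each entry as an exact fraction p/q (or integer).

x̄ = F·x = [-3, 3]
P̄ = F·P·Fᵀ + Q = [21 -14; -14 20]
y = z − H·x̄ = [-16, 3]
S = H·P̄·Hᵀ + R = [623 -3; -3 17]
K = P̄·Hᵀ·S⁻¹ = [-882/5291 2023/5291; 876/5291 2022/5291]
x' = x̄ + K·y = [4308/5291, 7923/5291]
P' = (I − K·H)·P̄ = [4340/5291 3752/5291; 3752/5291 4336/5291]

x' = [4308/5291, 7923/5291]
P' = [4340/5291 3752/5291; 3752/5291 4336/5291]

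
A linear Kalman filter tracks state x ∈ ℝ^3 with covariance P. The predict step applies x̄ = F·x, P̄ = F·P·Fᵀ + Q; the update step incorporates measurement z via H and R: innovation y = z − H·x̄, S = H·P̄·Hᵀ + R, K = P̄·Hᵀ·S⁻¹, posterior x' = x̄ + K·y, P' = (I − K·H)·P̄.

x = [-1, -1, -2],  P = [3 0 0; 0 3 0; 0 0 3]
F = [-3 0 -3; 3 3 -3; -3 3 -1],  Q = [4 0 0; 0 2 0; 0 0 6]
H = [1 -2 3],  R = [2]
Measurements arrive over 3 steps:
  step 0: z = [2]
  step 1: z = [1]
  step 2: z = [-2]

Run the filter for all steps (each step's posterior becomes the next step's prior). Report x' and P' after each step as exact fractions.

step 0: x' = [7445/1067, 1807/1067, -557/1067], P' = [34330/1067 23074/1067 4050/1067; 23074/1067 69240/1067 38376/1067; 4050/1067 38376/1067 24372/1067]
step 1: x' = [59636/122719, -452717/122719, -281921/122719], P' = [779141255/2331661 -547584379/2331661 -624516048/2331661; -547584379/2331661 410215785/2331661 455605326/2331661; -624516048/2331661 455605326/2331661 512075616/2331661]
step 2: x' = [1877712744106/315431374565, -355184099276/63086274913, -2020166520038/315431374565], P' = [16426234981294/315431374565 -1993840786366/63086274913 -12115423015452/315431374565; -1993840786366/63086274913 1864562678520/63086274913 1900778843826/63086274913; -12115423015452/315431374565 1900778843826/63086274913 10419535318416/315431374565]

step 0: x̄ = F·x = [9, 0, 2]
step 0: P̄ = F·P·Fᵀ + Q = [58 0 36; 0 83 9; 36 9 63]
step 0: y = z − H·x̄ = [-13]
step 0: S = H·P̄·Hᵀ + R = [1067]
step 0: K = P̄·Hᵀ·S⁻¹ = [166/1067; -139/1067; 207/1067]
step 0: x' = x̄ + K·y = [7445/1067, 1807/1067, -557/1067]
step 0: P' = (I − K·H)·P̄ = [34330/1067 23074/1067 4050/1067; 23074/1067 69240/1067 38376/1067; 4050/1067 38376/1067 24372/1067]
step 1: x̄ = F·x = [-20664/1067, 29427/1067, -1487/97]
step 1: P̄ = F·P·Fᵀ + Q = [605486/1067 -642672/1067 -11124/97; -642672/1067 805276/1067 -4446/97; -11124/97 -4446/97 31056/97]
step 1: y = z − H·x̄ = [129656/1067]
step 1: S = H·P̄·Hᵀ + R = [9326644/1067]
step 1: K = P̄·Hᵀ·S⁻¹ = [761869/4663322; -1199971/4663322; 250074/2331661]
step 1: x' = x̄ + K·y = [59636/122719, -452717/122719, -281921/122719]
step 1: P' = (I − K·H)·P̄ = [779141255/2331661 -547584379/2331661 -624516048/2331661; -547584379/2331661 410215785/2331661 455605326/2331661; -624516048/2331661 455605326/2331661 512075616/2331661]
step 2: x̄ = F·x = [666855/122719, -333480/122719, -1255138/122719]
step 2: P̄ = F·P·Fᵀ + Q = [388989619/2331661 -1575779274/2331661 1882117044/2331661; -1575779274/2331661 8501431400/2331661 -10998462582/2331661; 1882117044/2331661 -10998462582/2331661 14606069520/2331661]
step 2: y = z − H·x̄ = [2186161/122719]
step 2: S = H·P̄·Hᵀ + R = [315431374565/2331661]
step 2: K = P̄·Hᵀ·S⁻¹ = [9186899299/315431374565; -10314805964/63086274913; 67697250768/315431374565]
step 2: x' = x̄ + K·y = [1877712744106/315431374565, -355184099276/63086274913, -2020166520038/315431374565]
step 2: P' = (I − K·H)·P̄ = [16426234981294/315431374565 -1993840786366/63086274913 -12115423015452/315431374565; -1993840786366/63086274913 1864562678520/63086274913 1900778843826/63086274913; -12115423015452/315431374565 1900778843826/63086274913 10419535318416/315431374565]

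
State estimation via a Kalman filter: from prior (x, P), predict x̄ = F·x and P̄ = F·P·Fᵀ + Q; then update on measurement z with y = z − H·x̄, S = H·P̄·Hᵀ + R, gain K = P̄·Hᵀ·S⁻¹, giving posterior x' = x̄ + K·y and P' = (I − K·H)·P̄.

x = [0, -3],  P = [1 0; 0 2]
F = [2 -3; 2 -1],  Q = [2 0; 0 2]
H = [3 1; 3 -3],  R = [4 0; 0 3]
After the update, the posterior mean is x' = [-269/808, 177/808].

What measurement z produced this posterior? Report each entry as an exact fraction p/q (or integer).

z = [-1, -2]

x̄ = F·x = [9, 3]
P̄ = F·P·Fᵀ + Q = [24 10; 10 8]
S = H·P̄·Hᵀ + R = [288 132; 132 111]
K = P̄·Hᵀ·S⁻¹ = [593/2424 53/606; 571/2424 -137/606]
x' − x̄ = [-7541/808, -2247/808] = K·y
y = (KᵀK)⁻¹·Kᵀ·(x' − x̄) = [-31, -20]
z = y + H·x̄ = [-31, -20] + [30, 18] = [-1, -2]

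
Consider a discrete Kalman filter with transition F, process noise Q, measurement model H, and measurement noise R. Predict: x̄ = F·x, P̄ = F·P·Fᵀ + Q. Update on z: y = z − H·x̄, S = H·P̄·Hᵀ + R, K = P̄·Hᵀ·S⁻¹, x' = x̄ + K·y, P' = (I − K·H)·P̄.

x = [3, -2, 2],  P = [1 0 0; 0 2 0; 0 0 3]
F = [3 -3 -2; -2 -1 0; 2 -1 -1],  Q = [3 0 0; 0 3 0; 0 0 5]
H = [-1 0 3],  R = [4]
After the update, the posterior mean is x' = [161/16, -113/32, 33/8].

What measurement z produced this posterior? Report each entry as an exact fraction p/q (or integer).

x̄ = F·x = [11, -4, 6]
P̄ = F·P·Fᵀ + Q = [42 0 18; 0 9 -2; 18 -2 14]
S = H·P̄·Hᵀ + R = [64]
K = P̄·Hᵀ·S⁻¹ = [3/16; -3/32; 3/8]
x' − x̄ = [-15/16, 15/32, -15/8] = K·y
y = (KᵀK)⁻¹·Kᵀ·(x' − x̄) = [-5]
z = y + H·x̄ = [-5] + [7] = [2]

z = [2]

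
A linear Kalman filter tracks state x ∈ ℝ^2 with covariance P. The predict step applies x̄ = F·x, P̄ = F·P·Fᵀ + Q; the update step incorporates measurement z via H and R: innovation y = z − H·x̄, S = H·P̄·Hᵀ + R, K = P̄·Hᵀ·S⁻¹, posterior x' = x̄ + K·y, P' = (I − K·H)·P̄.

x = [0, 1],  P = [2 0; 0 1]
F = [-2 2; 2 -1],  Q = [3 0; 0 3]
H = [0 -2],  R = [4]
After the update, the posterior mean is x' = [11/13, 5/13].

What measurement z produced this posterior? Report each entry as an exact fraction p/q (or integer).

x̄ = F·x = [2, -1]
P̄ = F·P·Fᵀ + Q = [15 -10; -10 12]
S = H·P̄·Hᵀ + R = [52]
K = P̄·Hᵀ·S⁻¹ = [5/13; -6/13]
x' − x̄ = [-15/13, 18/13] = K·y
y = (KᵀK)⁻¹·Kᵀ·(x' − x̄) = [-3]
z = y + H·x̄ = [-3] + [2] = [-1]

z = [-1]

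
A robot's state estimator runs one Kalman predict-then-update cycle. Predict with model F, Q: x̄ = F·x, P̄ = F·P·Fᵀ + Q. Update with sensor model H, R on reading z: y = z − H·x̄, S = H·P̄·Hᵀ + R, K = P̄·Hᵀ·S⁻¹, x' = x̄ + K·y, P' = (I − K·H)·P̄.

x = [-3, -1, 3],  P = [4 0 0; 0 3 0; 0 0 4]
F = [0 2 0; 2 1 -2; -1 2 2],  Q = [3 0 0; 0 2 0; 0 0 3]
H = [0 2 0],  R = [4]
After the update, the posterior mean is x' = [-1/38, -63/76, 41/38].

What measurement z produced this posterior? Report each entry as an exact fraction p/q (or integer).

z = [-1]

x̄ = F·x = [-2, -13, 7]
P̄ = F·P·Fᵀ + Q = [15 6 12; 6 37 -18; 12 -18 35]
S = H·P̄·Hᵀ + R = [152]
K = P̄·Hᵀ·S⁻¹ = [3/38; 37/76; -9/38]
x' − x̄ = [75/38, 925/76, -225/38] = K·y
y = (KᵀK)⁻¹·Kᵀ·(x' − x̄) = [25]
z = y + H·x̄ = [25] + [-26] = [-1]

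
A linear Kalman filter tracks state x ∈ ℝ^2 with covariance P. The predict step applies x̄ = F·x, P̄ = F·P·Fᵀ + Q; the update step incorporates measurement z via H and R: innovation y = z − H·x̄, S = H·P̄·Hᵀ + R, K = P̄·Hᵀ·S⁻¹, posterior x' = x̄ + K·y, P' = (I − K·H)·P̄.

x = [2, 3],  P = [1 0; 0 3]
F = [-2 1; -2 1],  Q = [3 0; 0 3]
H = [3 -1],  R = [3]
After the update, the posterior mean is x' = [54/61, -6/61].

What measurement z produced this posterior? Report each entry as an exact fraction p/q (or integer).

z = [3]

x̄ = F·x = [-1, -1]
P̄ = F·P·Fᵀ + Q = [10 7; 7 10]
S = H·P̄·Hᵀ + R = [61]
K = P̄·Hᵀ·S⁻¹ = [23/61; 11/61]
x' − x̄ = [115/61, 55/61] = K·y
y = (KᵀK)⁻¹·Kᵀ·(x' − x̄) = [5]
z = y + H·x̄ = [5] + [-2] = [3]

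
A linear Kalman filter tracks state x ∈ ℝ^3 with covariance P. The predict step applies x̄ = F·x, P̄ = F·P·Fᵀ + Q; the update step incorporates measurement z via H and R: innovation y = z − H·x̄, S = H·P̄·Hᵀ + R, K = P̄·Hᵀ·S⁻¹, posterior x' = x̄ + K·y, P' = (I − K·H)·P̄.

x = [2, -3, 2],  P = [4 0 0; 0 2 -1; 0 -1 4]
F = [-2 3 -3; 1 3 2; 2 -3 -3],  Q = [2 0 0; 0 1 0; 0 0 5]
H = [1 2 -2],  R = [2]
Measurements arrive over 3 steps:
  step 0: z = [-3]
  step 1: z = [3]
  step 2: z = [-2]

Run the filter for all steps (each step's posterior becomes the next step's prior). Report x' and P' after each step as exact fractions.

step 0: x' = [-161/11, 111/44, -71/22], P' = [2714/33 -229/11 222/11; -229/11 2565/176 353/88; 222/11 353/88 633/44]
step 1: x' = [119704733/3980231, -78203055/3980231, -24358415/3980231], P' = [2406088778/3980231 -1440913838/3980231 -238794176/3980231; -1440913838/3980231 873577308/3980231 152776024/3980231; -238794176/3980231 152776024/3980231 34561795/3980231]
step 2: x' = [738364009982/50580265403, -362924560406/50580265403, 171117934364/151740796209], P' = [4355487021618/50580265403 -2472353312402/50580265403 -307406601240/50580265403; -2472353312402/50580265403 1534285591077/50580265403 294343814962/50580265403; -307406601240/50580265403 294343814962/50580265403 1401900165523/455222388627]

step 0: x̄ = F·x = [-19, -3, 7]
step 0: P̄ = F·P·Fᵀ + Q = [90 -11 2; -11 27 -19; 2 -19 57]
step 0: y = z − H·x̄ = [36]
step 0: S = H·P̄·Hᵀ + R = [528]
step 0: K = P̄·Hᵀ·S⁻¹ = [4/33; 27/176; -25/88]
step 0: x' = x̄ + K·y = [-161/11, 111/44, -71/22]
step 0: P' = (I − K·H)·P̄ = [2714/33 -229/11 222/11; -229/11 2565/176 353/88; 222/11 353/88 633/44]
step 1: x̄ = F·x = [2047/44, -595/44, -1195/44]
step 1: P̄ = F·P·Fᵀ + Q = [534023/528 -111139/528 -306491/528; -111139/528 145679/528 -82073/528; -306491/528 -82073/528 356111/528]
step 1: y = z − H·x̄ = [-3115/44]
step 1: S = H·P̄·Hᵀ + R = [3980231/528]
step 1: K = P̄·Hᵀ·S⁻¹ = [924727/3980231; 344365/3980231; -1182859/3980231]
step 1: x' = x̄ + K·y = [119704733/3980231, -78203055/3980231, -24358415/3980231]
step 1: P' = (I − K·H)·P̄ = [2406088778/3980231 -1440913838/3980231 -238794176/3980231; -1440913838/3980231 873577308/3980231 152776024/3980231; -238794176/3980231 152776024/3980231 34561795/3980231]
step 2: x̄ = F·x = [-400943386/3980231, -163621262/3980231, 547093876/3980231]
step 2: P̄ = F·P·Fᵀ + Q = [29481035013/3980231 8378620120/3980231 -34466460785/3980231; 8378620120/3980231 2643164517/3980231 -10110565036/3980231; -34466460785/3980231 -10110565036/3980231 40723972794/3980231]
step 2: y = z − H·x̄ = [1814413200/3980231]
step 2: S = H·P̄·Hᵀ + R = [455222388627/3980231]
step 2: K = P̄·Hᵀ·S⁻¹ = [12796799647/50580265403; 3765119914/50580265403; -136135536445/455222388627]
step 2: x' = x̄ + K·y = [738364009982/50580265403, -362924560406/50580265403, 171117934364/151740796209]
step 2: P' = (I − K·H)·P̄ = [4355487021618/50580265403 -2472353312402/50580265403 -307406601240/50580265403; -2472353312402/50580265403 1534285591077/50580265403 294343814962/50580265403; -307406601240/50580265403 294343814962/50580265403 1401900165523/455222388627]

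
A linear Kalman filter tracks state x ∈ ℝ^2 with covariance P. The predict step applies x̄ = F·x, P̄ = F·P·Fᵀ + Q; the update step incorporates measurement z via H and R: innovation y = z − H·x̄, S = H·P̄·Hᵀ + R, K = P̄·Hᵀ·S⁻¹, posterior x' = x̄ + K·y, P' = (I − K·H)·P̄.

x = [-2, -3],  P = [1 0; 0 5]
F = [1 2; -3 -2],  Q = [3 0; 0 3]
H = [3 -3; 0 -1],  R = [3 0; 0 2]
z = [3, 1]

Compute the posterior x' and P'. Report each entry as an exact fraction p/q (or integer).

x̄ = F·x = [-8, 12]
P̄ = F·P·Fᵀ + Q = [24 -23; -23 32]
y = z − H·x̄ = [63, 13]
S = H·P̄·Hᵀ + R = [921 165; 165 34]
K = P̄·Hᵀ·S⁻¹ = [333/1363 -694/1363; -110/1363 -749/1363]
x' = x̄ + K·y = [1053/1363, -311/1363]
P' = (I − K·H)·P̄ = [1721/1363 1388/1363; 1388/1363 1498/1363]

x' = [1053/1363, -311/1363]
P' = [1721/1363 1388/1363; 1388/1363 1498/1363]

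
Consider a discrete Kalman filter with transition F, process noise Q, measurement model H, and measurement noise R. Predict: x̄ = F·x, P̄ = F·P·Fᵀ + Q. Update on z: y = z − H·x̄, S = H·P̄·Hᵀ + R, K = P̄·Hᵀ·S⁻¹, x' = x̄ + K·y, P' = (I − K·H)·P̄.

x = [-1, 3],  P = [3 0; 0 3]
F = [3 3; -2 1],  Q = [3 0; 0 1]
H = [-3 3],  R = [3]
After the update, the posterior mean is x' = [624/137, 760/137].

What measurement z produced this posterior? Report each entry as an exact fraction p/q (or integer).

x̄ = F·x = [6, 5]
P̄ = F·P·Fᵀ + Q = [57 -9; -9 16]
S = H·P̄·Hᵀ + R = [822]
K = P̄·Hᵀ·S⁻¹ = [-33/137; 25/274]
x' − x̄ = [-198/137, 75/137] = K·y
y = (KᵀK)⁻¹·Kᵀ·(x' − x̄) = [6]
z = y + H·x̄ = [6] + [-3] = [3]

z = [3]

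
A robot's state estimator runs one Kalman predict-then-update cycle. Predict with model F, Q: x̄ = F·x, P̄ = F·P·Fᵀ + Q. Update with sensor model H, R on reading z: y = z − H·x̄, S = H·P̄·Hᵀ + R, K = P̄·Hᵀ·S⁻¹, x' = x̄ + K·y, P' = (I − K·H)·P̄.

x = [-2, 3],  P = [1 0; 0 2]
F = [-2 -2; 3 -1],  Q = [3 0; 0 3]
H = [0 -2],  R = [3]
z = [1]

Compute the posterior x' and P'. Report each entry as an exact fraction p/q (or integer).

x̄ = F·x = [-2, -9]
P̄ = F·P·Fᵀ + Q = [15 -2; -2 14]
y = z − H·x̄ = [-17]
S = H·P̄·Hᵀ + R = [59]
K = P̄·Hᵀ·S⁻¹ = [4/59; -28/59]
x' = x̄ + K·y = [-186/59, -55/59]
P' = (I − K·H)·P̄ = [869/59 -6/59; -6/59 42/59]

x' = [-186/59, -55/59]
P' = [869/59 -6/59; -6/59 42/59]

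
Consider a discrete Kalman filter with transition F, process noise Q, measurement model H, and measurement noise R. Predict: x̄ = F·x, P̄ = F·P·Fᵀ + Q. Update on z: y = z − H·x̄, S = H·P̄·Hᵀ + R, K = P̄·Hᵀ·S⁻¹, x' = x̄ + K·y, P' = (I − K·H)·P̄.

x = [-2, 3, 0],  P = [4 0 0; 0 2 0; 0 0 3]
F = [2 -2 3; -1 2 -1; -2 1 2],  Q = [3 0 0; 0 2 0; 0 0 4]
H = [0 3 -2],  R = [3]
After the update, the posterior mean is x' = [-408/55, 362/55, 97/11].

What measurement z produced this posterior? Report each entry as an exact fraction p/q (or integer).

x̄ = F·x = [-10, 8, 7]
P̄ = F·P·Fᵀ + Q = [54 -25 -2; -25 17 6; -2 6 34]
S = H·P̄·Hᵀ + R = [220]
K = P̄·Hᵀ·S⁻¹ = [-71/220; 39/220; -5/22]
x' − x̄ = [142/55, -78/55, 20/11] = K·y
y = (KᵀK)⁻¹·Kᵀ·(x' − x̄) = [-8]
z = y + H·x̄ = [-8] + [10] = [2]

z = [2]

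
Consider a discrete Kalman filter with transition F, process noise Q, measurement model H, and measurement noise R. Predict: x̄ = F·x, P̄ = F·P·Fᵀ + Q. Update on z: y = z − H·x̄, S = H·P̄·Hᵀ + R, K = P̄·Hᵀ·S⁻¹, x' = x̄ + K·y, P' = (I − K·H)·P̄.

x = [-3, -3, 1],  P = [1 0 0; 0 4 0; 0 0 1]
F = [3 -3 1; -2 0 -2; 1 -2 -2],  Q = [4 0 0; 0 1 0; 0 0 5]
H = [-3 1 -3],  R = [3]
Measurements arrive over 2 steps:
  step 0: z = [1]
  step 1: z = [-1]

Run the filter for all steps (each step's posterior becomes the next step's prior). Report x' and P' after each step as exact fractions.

step 0: x̄ = F·x = [1, 4, 1]
step 0: P̄ = F·P·Fᵀ + Q = [50 -8 25; -8 9 2; 25 2 26]
step 0: y = z − H·x̄ = [3]
step 0: S = H·P̄·Hᵀ + R = [1182]
step 0: K = P̄·Hᵀ·S⁻¹ = [-233/1182; 9/394; -151/1182]
step 0: x' = x̄ + K·y = [161/394, 1603/394, 243/394]
step 0: P' = (I − K·H)·P̄ = [4811/1182 -1055/394 -5633/1182; -1055/394 3303/394 2147/394; -5633/1182 2147/394 7931/1182]
step 1: x̄ = F·x = [-4083/394, -404/197, -3531/394]
step 1: P̄ = F·P·Fᵀ + Q = [129665/1182 3332/197 46813/394; 3332/197 1181/197 3990/197; 46813/394 3990/197 56267/394]
step 1: y = z − H·x̄ = [-11214/197]
step 1: S = H·P̄·Hᵀ + R = [826856/197]
step 1: K = P̄·Hᵀ·S⁻¹ = [-16465/103357; -20785/826856; -75315/413428]
step 1: x' = x̄ + K·y = [-267663/206714, -256261/413428, 145527/103357]
step 1: P' = (I − K·H)·P̄ = [1975465/620142 10967/103357 -618247/206714; 10967/103357 2763963/826856 427185/413428; -618247/206714 427185/413428 363551/103357]

step 0: x' = [161/394, 1603/394, 243/394], P' = [4811/1182 -1055/394 -5633/1182; -1055/394 3303/394 2147/394; -5633/1182 2147/394 7931/1182]
step 1: x' = [-267663/206714, -256261/413428, 145527/103357], P' = [1975465/620142 10967/103357 -618247/206714; 10967/103357 2763963/826856 427185/413428; -618247/206714 427185/413428 363551/103357]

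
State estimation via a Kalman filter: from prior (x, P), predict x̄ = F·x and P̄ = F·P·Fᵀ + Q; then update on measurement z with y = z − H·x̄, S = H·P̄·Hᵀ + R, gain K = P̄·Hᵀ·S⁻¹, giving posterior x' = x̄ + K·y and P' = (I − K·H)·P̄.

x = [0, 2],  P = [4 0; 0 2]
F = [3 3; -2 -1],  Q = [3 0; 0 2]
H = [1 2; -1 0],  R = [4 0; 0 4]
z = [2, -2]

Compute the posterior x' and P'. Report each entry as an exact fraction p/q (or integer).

x̄ = F·x = [6, -2]
P̄ = F·P·Fᵀ + Q = [57 -30; -30 20]
y = z − H·x̄ = [0, 4]
S = H·P̄·Hᵀ + R = [21 3; 3 61]
K = P̄·Hᵀ·S⁻¹ = [-1/106 -99/106; 65/159 25/53]
x' = x̄ + K·y = [120/53, -6/53]
P' = (I − K·H)·P̄ = [198/53 -100/53; -100/53 280/159]

x' = [120/53, -6/53]
P' = [198/53 -100/53; -100/53 280/159]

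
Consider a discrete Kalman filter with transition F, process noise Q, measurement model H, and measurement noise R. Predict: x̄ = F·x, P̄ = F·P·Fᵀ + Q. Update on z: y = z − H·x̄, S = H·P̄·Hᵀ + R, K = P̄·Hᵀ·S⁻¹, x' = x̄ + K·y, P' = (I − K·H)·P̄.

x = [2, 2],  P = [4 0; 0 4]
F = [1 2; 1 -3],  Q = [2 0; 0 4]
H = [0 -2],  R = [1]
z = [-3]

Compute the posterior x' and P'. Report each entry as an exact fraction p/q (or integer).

x̄ = F·x = [6, -4]
P̄ = F·P·Fᵀ + Q = [22 -20; -20 44]
y = z − H·x̄ = [-11]
S = H·P̄·Hᵀ + R = [177]
K = P̄·Hᵀ·S⁻¹ = [40/177; -88/177]
x' = x̄ + K·y = [622/177, 260/177]
P' = (I − K·H)·P̄ = [2294/177 -20/177; -20/177 44/177]

x' = [622/177, 260/177]
P' = [2294/177 -20/177; -20/177 44/177]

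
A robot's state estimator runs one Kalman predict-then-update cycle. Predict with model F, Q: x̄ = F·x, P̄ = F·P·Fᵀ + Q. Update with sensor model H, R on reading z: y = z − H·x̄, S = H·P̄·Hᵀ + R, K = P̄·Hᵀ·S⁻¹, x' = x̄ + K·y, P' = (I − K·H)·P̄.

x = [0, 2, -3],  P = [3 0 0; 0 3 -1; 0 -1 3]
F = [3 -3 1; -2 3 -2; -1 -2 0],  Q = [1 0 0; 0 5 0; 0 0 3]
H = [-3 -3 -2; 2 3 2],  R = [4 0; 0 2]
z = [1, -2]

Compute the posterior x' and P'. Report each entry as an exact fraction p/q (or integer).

x' = [355/1809, 3008/1809, -6347/1809]
P' = [9914/1809 -8984/1809 1901/1809; -8984/1809 19412/1809 -18350/1809; 1901/1809 -18350/1809 50965/3618]

x̄ = F·x = [-9, 12, -4]
P̄ = F·P·Fᵀ + Q = [64 -60 11; -60 68 -16; 11 -16 18]
y = z − H·x̄ = [2, -12]
S = H·P̄·Hᵀ + R = [124 -86; -86 118]
K = P̄·Hᵀ·S⁻¹ = [-1648/1809 -1661/1809; 1354/1809 1784/1809; -809/3618 -283/3618]
x' = x̄ + K·y = [355/1809, 3008/1809, -6347/1809]
P' = (I − K·H)·P̄ = [9914/1809 -8984/1809 1901/1809; -8984/1809 19412/1809 -18350/1809; 1901/1809 -18350/1809 50965/3618]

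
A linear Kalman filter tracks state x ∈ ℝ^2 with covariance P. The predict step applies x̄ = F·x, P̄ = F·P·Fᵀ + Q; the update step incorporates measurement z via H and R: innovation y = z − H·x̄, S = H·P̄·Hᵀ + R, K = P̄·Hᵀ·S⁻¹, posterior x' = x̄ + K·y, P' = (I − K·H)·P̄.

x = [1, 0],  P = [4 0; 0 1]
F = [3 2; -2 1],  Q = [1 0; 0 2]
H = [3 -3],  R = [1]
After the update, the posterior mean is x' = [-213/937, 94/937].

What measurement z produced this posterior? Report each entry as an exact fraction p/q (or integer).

x̄ = F·x = [3, -2]
P̄ = F·P·Fᵀ + Q = [41 -22; -22 19]
S = H·P̄·Hᵀ + R = [937]
K = P̄·Hᵀ·S⁻¹ = [189/937; -123/937]
x' − x̄ = [-3024/937, 1968/937] = K·y
y = (KᵀK)⁻¹·Kᵀ·(x' − x̄) = [-16]
z = y + H·x̄ = [-16] + [15] = [-1]

z = [-1]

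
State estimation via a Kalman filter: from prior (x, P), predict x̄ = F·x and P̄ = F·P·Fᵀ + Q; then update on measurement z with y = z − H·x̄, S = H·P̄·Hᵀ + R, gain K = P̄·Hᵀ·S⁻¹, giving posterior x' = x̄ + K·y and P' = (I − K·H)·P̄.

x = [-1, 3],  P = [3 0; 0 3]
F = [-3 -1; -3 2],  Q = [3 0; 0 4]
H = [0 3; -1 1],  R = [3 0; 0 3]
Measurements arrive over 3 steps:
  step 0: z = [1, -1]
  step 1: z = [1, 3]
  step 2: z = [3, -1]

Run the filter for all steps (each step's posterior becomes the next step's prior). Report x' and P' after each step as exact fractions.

step 0: x' = [1197/1679, 610/1679], P' = [9879/3358 1041/3358; 1041/3358 1107/3358]
step 1: x' = [-8206958/3608695, 1147342/3608695], P' = [9374484/3608695 1156269/3608695; 1156269/3608695 1188384/3608695]
step 2: x' = [6193153823/3431184409, 3711527998/3431184409], P' = [8900804007/3431184409 1094658012/3431184409; 1094658012/3431184409 1128134001/3431184409]

step 0: x̄ = F·x = [0, 9]
step 0: P̄ = F·P·Fᵀ + Q = [33 21; 21 43]
step 0: y = z − H·x̄ = [-26, -10]
step 0: S = H·P̄·Hᵀ + R = [390 66; 66 37]
step 0: K = P̄·Hᵀ·S⁻¹ = [1041/3358 -1473/1679; 1107/3358 11/1679]
step 0: x' = x̄ + K·y = [1197/1679, 610/1679]
step 0: P' = (I − K·H)·P̄ = [9879/3358 1041/3358; 1041/3358 1107/3358]
step 1: x̄ = F·x = [-4201/1679, -2371/1679]
step 1: P̄ = F·P·Fᵀ + Q = [53169/1679 41787/1679; 41787/1679 94279/3358]
step 1: y = z − H·x̄ = [8792/1679, 3207/1679]
step 1: S = H·P̄·Hᵀ + R = [858585/3358 32115/3358; 32115/3358 43543/3358]
step 1: K = P̄·Hᵀ·S⁻¹ = [1156269/3608695 -547881/721739; 1188384/3608695 2141/721739]
step 1: x' = x̄ + K·y = [-8206958/3608695, 1147342/3608695]
step 1: P' = (I − K·H)·P̄ = [9374484/3608695 1156269/3608695; 1156269/3608695 1188384/3608695]
step 2: x̄ = F·x = [23473532/3608695, 26915558/3608695]
step 2: P̄ = F·P·Fᵀ + Q = [103322439/3608695 78524781/3608695; 78524781/3608695 89683444/3608695]
step 2: y = z − H·x̄ = [-69920589/3608695, -7050721/3608695]
step 2: S = H·P̄·Hᵀ + R = [817977081/3608695 33475989/3608695; 33475989/3608695 46782406/3608695]
step 2: K = P̄·Hᵀ·S⁻¹ = [1094658012/3431184409 -2602048665/3431184409; 1128134001/3431184409 11158663/3431184409]
step 2: x' = x̄ + K·y = [6193153823/3431184409, 3711527998/3431184409]
step 2: P' = (I − K·H)·P̄ = [8900804007/3431184409 1094658012/3431184409; 1094658012/3431184409 1128134001/3431184409]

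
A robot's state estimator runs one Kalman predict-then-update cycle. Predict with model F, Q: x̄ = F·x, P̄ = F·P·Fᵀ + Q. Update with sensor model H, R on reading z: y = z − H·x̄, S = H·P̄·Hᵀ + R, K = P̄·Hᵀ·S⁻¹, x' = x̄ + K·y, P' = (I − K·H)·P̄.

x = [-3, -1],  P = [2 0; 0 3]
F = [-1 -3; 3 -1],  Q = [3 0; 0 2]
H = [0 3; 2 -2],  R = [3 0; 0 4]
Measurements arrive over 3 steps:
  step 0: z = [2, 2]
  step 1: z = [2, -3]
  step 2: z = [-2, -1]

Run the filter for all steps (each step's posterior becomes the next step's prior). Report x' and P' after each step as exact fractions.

step 0: x' = [81/46, 68/115], P' = [147/115 73/230; 73/230 15/46]
step 1: x' = [-128259/141440, 6343/8840], P' = [75349/70720 1067/4420; 1067/4420 329/1105]
step 2: x' = [-10728867/7417340, -3015203/3708670], P' = [3940277/3708670 448103/1854335; 448103/1854335 551869/1854335]

step 0: x̄ = F·x = [6, -8]
step 0: P̄ = F·P·Fᵀ + Q = [32 3; 3 23]
step 0: y = z − H·x̄ = [26, -26]
step 0: S = H·P̄·Hᵀ + R = [210 -120; -120 200]
step 0: K = P̄·Hᵀ·S⁻¹ = [73/230 221/460; 15/46 -1/230]
step 0: x' = x̄ + K·y = [81/46, 68/115]
step 0: P' = (I − K·H)·P̄ = [147/115 73/230; 73/230 15/46]
step 1: x̄ = F·x = [-813/230, 1079/230]
step 1: P̄ = F·P·Fᵀ + Q = [2097/230 -1241/230; -1241/230 2743/230]
step 1: y = z − H·x̄ = [-2777/230, 1547/115]
step 1: S = H·P̄·Hᵀ + R = [25377/230 -11952/115; -11952/115 15104/115]
step 1: K = P̄·Hᵀ·S⁻¹ = [1067/4420 58277/141440; 329/1105 -249/8840]
step 1: x' = x̄ + K·y = [-128259/141440, 6343/8840]
step 1: P' = (I − K·H)·P̄ = [75349/70720 1067/4420; 1067/4420 329/1105]
step 2: x̄ = F·x = [-2073/1664, -7481/2176]
step 2: P̄ = F·P·Fᵀ + Q = [6817/832 -271/64; -271/64 11357/1088]
step 2: y = z − H·x̄ = [18091/2176, -19039/3536]
step 2: S = H·P̄·Hᵀ + R = [105477/1088 -11973/136; -11973/136 24841/221]
step 2: K = P̄·Hᵀ·S⁻¹ = [448103/1854335 3044071/7417340; 551869/1854335 -51883/1854335]
step 2: x' = x̄ + K·y = [-10728867/7417340, -3015203/3708670]
step 2: P' = (I − K·H)·P̄ = [3940277/3708670 448103/1854335; 448103/1854335 551869/1854335]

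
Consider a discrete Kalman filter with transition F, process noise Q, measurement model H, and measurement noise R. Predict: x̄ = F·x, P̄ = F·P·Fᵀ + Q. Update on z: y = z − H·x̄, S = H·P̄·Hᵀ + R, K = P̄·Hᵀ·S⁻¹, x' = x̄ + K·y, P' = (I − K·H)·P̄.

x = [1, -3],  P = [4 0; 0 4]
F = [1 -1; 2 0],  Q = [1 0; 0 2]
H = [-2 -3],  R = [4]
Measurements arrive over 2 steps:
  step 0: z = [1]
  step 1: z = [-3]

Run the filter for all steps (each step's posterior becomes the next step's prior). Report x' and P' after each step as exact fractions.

step 0: x' = [281/149, -227/149], P' = [459/149 -278/149; -278/149 232/149]
step 1: x' = [18839/21537, 10481/21537], P' = [27146/21537 -13288/21537; -13288/21537 15092/21537]

step 0: x̄ = F·x = [4, 2]
step 0: P̄ = F·P·Fᵀ + Q = [9 8; 8 18]
step 0: y = z − H·x̄ = [15]
step 0: S = H·P̄·Hᵀ + R = [298]
step 0: K = P̄·Hᵀ·S⁻¹ = [-21/149; -35/149]
step 0: x' = x̄ + K·y = [281/149, -227/149]
step 0: P' = (I − K·H)·P̄ = [459/149 -278/149; -278/149 232/149]
step 1: x̄ = F·x = [508/149, 562/149]
step 1: P̄ = F·P·Fᵀ + Q = [1396/149 1474/149; 1474/149 2134/149]
step 1: y = z − H·x̄ = [2255/149]
step 1: S = H·P̄·Hᵀ + R = [43074/149]
step 1: K = P̄·Hᵀ·S⁻¹ = [-3607/21537; -4675/21537]
step 1: x' = x̄ + K·y = [18839/21537, 10481/21537]
step 1: P' = (I − K·H)·P̄ = [27146/21537 -13288/21537; -13288/21537 15092/21537]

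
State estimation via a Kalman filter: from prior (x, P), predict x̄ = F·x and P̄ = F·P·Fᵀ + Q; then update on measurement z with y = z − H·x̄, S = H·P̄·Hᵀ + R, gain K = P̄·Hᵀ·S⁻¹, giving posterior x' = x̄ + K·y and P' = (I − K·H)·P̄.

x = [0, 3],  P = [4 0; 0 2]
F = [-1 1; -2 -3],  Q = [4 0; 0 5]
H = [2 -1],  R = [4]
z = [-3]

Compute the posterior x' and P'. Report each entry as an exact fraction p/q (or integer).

x̄ = F·x = [3, -9]
P̄ = F·P·Fᵀ + Q = [10 2; 2 39]
y = z − H·x̄ = [-18]
S = H·P̄·Hᵀ + R = [75]
K = P̄·Hᵀ·S⁻¹ = [6/25; -7/15]
x' = x̄ + K·y = [-33/25, -3/5]
P' = (I − K·H)·P̄ = [142/25 52/5; 52/5 68/3]

x' = [-33/25, -3/5]
P' = [142/25 52/5; 52/5 68/3]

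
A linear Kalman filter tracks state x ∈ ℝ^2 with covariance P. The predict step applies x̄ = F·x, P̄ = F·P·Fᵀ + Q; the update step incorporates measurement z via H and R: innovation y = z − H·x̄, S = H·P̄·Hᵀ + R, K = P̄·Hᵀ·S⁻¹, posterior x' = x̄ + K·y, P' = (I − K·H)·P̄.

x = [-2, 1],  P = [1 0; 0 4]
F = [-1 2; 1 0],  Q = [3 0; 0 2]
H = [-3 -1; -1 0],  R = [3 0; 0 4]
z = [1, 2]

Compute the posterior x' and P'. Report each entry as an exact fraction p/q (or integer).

x' = [46/839, -1247/839]
P' = [476/839 -720/839; -720/839 2337/839]

x̄ = F·x = [4, -2]
P̄ = F·P·Fᵀ + Q = [20 -1; -1 3]
y = z − H·x̄ = [11, 6]
S = H·P̄·Hᵀ + R = [180 59; 59 24]
K = P̄·Hᵀ·S⁻¹ = [-236/839 -119/839; -59/839 180/839]
x' = x̄ + K·y = [46/839, -1247/839]
P' = (I − K·H)·P̄ = [476/839 -720/839; -720/839 2337/839]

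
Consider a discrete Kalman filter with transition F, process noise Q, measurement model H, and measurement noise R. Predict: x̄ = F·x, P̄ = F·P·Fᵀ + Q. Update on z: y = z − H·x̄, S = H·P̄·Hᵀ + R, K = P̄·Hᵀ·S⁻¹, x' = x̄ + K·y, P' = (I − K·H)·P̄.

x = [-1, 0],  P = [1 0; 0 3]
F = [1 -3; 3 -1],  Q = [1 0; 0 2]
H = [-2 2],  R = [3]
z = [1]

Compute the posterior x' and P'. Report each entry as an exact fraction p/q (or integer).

x' = [-249/79, -217/79]
P' = [1135/79 1084/79; 1084/79 1090/79]

x̄ = F·x = [-1, -3]
P̄ = F·P·Fᵀ + Q = [29 12; 12 14]
y = z − H·x̄ = [5]
S = H·P̄·Hᵀ + R = [79]
K = P̄·Hᵀ·S⁻¹ = [-34/79; 4/79]
x' = x̄ + K·y = [-249/79, -217/79]
P' = (I − K·H)·P̄ = [1135/79 1084/79; 1084/79 1090/79]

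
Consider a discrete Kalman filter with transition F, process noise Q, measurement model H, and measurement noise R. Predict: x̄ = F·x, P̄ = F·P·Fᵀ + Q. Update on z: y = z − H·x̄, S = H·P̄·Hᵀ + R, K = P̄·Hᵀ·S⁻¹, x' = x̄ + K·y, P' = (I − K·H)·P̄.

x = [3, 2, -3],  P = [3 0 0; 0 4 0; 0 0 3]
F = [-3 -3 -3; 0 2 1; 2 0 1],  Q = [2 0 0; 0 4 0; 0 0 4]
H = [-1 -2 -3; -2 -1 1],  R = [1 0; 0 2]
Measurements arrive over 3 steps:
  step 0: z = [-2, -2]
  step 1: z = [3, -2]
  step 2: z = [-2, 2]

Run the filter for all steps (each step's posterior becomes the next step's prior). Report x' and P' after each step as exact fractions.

step 0: x' = [17219/11030, -726/1103, 3157/5515], P' = [98429/11030 -13132/1103 27457/5515; -13132/1103 18305/1103 -7781/1103; 27457/5515 -7781/1103 17207/5515]
step 1: x' = [-293759127/111661235, 67765841/15951605, -329037757/111661235], P' = [300390962/111661235 -57066111/15951605 168299417/111661235; -57066111/15951605 87589911/15951605 -38797521/15951605; 168299417/111661235 -38797521/15951605 133766677/111661235]
step 2: x' = [125954670782/195709710985, -291734287039/195709710985, 280359415867/195709710985], P' = [1029417370751/391419421970 -679234574306/195709710985 284769966793/195709710985; -679234574306/195709710985 1037938618707/195709710985 -458166693691/195709710985; 284769966793/195709710985 -458166693691/195709710985 225801270353/195709710985]

step 0: x̄ = F·x = [-6, 1, 3]
step 0: P̄ = F·P·Fᵀ + Q = [92 -33 -27; -33 23 3; -27 3 19]
step 0: y = z − H·x̄ = [3, -16]
step 0: S = H·P̄·Hᵀ + R = [98 -124; -124 382]
step 0: K = P̄·Hᵀ·S⁻¹ = [-531/11030 -2656/5515; -135/1103 89/1103; -1268/5515 599/5515]
step 0: x' = x̄ + K·y = [17219/11030, -726/1103, 3157/5515]
step 0: P' = (I − K·H)·P̄ = [98429/11030 -13132/1103 27457/5515; -13132/1103 18305/1103 -7781/1103; 27457/5515 -7781/1103 17207/5515]
step 1: x̄ = F·x = [-48819/11030, -4103/5515, 20376/5515]
step 1: P̄ = F·P·Fᵀ + Q = [89209/11030 60963/5515 -83346/5515; 60963/5515 249747/5515 -268329/5515; -83346/5515 -268329/5515 345953/5515]
step 1: y = z − H·x̄ = [18023/2206, -84328/5515]
step 1: S = H·P̄·Hᵀ + R = [274605/2206 -165880/1103; -165880/1103 1899042/5515]
step 1: K = P̄·Hᵀ·S⁻¹ = [-6363659/111661235 -3301973/22332247; -1721148/15951605 -1225521/3190321; -26434154/111661235 6875049/22332247]
step 1: x' = x̄ + K·y = [-293759127/111661235, 67765841/15951605, -329037757/111661235]
step 1: P' = (I − K·H)·P̄ = [300390962/111661235 -57066111/15951605 168299417/111661235; -57066111/15951605 87589911/15951605 -38797521/15951605; 168299417/111661235 -38797521/15951605 133766677/111661235]
step 2: x̄ = F·x = [445307991/111661235, 619684017/111661235, -130936573/15951605]
step 2: P̄ = F·P·Fᵀ + Q = [599477488/111661235 256045941/111661235 -72402279/15951605; 256045941/111661235 1946598537/111661235 -238664413/15951605; -72402279/15951605 -238664413/15951605 350739019/15951605]
step 2: y = z − H·x̄ = [-1288314478/111661235, 530035696/22332247]
step 2: S = H·P̄·Hᵀ + R = [8529568422/111661235 -1039573660/22332247; -1039573660/22332247 2683150690/22332247]
step 2: K = P̄·Hᵀ·S⁻¹ = [-4219774857/78283884394 -32706414826/195709710985; -4428516407/39141942197 -68818081893/195709710985; -9168078094/39141942197 57214015229/195709710985]
step 2: x' = x̄ + K·y = [125954670782/195709710985, -291734287039/195709710985, 280359415867/195709710985]
step 2: P' = (I − K·H)·P̄ = [1029417370751/391419421970 -679234574306/195709710985 284769966793/195709710985; -679234574306/195709710985 1037938618707/195709710985 -458166693691/195709710985; 284769966793/195709710985 -458166693691/195709710985 225801270353/195709710985]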